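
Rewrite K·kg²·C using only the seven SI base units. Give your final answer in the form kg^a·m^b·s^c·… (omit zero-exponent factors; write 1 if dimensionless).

kg²·s·A·K

C = s·A.
Combining: K·kg²·C = K · kg² · (s·A) = kg²·s·A·K.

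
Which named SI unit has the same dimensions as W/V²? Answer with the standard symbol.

S

V = kg·m²·s⁻³·A⁻¹.
So V⁻² = kg⁻²·m⁻⁴·s⁶·A².
W = kg·m²·s⁻³.
Combining: V⁻²·W = (kg⁻²·m⁻⁴·s⁶·A²) · (kg·m²·s⁻³) = kg⁻¹·m⁻²·s³·A².
kg⁻¹·m⁻²·s³·A² is the base-SI form of the siemens.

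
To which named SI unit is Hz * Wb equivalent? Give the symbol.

Hz = s⁻¹.
Wb = kg·m²·s⁻²·A⁻¹.
Combining: Hz·Wb = s⁻¹ · (kg·m²·s⁻²·A⁻¹) = kg·m²·s⁻³·A⁻¹.
kg·m²·s⁻³·A⁻¹ is the base-SI form of the volt.

V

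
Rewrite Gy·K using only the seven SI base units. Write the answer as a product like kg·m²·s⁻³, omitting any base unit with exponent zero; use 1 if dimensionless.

m²·s⁻²·K

Gy = J/kg (absorbed dose = energy per mass),
    = m²·s⁻².
Combining: Gy·K = (m²·s⁻²) · K = m²·s⁻²·K.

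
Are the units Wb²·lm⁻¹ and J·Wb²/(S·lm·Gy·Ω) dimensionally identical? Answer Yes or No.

No

Left side:
  Wb = kg·m²·s⁻²·A⁻¹.
  So Wb² = kg²·m⁴·s⁻⁴·A⁻².
  lm = cd.
  So lm⁻¹ = cd⁻¹.
  Combining: Wb²·lm⁻¹ = (kg²·m⁴·s⁻⁴·A⁻²) · cd⁻¹ = kg²·m⁴·s⁻⁴·A⁻²·cd⁻¹.
Right side:
  S = kg⁻¹·m⁻²·s³·A².
  So S⁻¹ = kg·m²·s⁻³·A⁻².
  J = kg·m²·s⁻².
  Wb = kg·m²·s⁻²·A⁻¹.
  So Wb² = kg²·m⁴·s⁻⁴·A⁻².
  lm = cd.
  So lm⁻¹ = cd⁻¹.
  Gy = m²·s⁻².
  So Gy⁻¹ = m⁻²·s².
  Ω = kg·m²·s⁻³·A⁻².
  So Ω⁻¹ = kg⁻¹·m⁻²·s³·A².
  Combining: S⁻¹·J·Wb²·lm⁻¹·Gy⁻¹·Ω⁻¹ = (kg·m²·s⁻³·A⁻²) · (kg·m²·s⁻²) · (kg²·m⁴·s⁻⁴·A⁻²) · cd⁻¹ · (m⁻²·s²) · (kg⁻¹·m⁻²·s³·A²) = kg³·m⁴·s⁻⁴·A⁻²·cd⁻¹.
Left is kg²·m⁴·s⁻⁴·A⁻²·cd⁻¹; right is kg³·m⁴·s⁻⁴·A⁻²·cd⁻¹ — different.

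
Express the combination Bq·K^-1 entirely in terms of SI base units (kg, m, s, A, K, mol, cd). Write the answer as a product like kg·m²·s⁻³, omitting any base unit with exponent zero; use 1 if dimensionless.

Bq = s⁻¹.
Combining: Bq·K⁻¹ = s⁻¹ · K⁻¹ = s⁻¹·K⁻¹.

s⁻¹·K⁻¹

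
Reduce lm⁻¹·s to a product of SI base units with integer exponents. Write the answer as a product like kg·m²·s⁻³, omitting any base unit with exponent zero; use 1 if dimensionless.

lm = cd.
So lm⁻¹ = cd⁻¹.
Combining: lm⁻¹·s = cd⁻¹ · s = s·cd⁻¹.

s·cd⁻¹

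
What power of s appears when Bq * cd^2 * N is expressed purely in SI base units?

Bq = 1/s = s⁻¹ (activity is decays per second).
N = kg·m/s² = kg·m·s⁻² (force = mass × acceleration).
Combining: Bq·cd²·N = s⁻¹ · cd² · (kg·m·s⁻²) = kg·m·s⁻³·cd².
The exponent of s is -3.

-3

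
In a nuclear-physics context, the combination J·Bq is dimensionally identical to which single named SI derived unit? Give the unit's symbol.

J = N·m (work = force × distance),
    = kg·m²·s⁻².
Bq = 1/s = s⁻¹ (activity is decays per second).
Combining: J·Bq = (kg·m²·s⁻²) · s⁻¹ = kg·m²·s⁻³.
kg·m²·s⁻³ is the base-SI form of the watt.

W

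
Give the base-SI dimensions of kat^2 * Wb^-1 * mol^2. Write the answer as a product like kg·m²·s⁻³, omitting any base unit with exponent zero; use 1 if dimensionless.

kat = s⁻¹·mol.
So kat² = s⁻²·mol².
Wb = kg·m²·s⁻²·A⁻¹.
So Wb⁻¹ = kg⁻¹·m⁻²·s²·A.
Combining: kat²·Wb⁻¹·mol² = (s⁻²·mol²) · (kg⁻¹·m⁻²·s²·A) · mol² = kg⁻¹·m⁻²·A·mol⁴.

kg⁻¹·m⁻²·A·mol⁴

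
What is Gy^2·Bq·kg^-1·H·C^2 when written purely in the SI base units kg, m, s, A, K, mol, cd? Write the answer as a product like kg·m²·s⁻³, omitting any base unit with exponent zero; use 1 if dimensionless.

Gy = m²·s⁻².
So Gy² = m⁴·s⁻⁴.
Bq = s⁻¹.
H = kg·m²·s⁻²·A⁻².
C = s·A.
So C² = s²·A².
Combining: Gy²·Bq·kg⁻¹·H·C² = (m⁴·s⁻⁴) · s⁻¹ · kg⁻¹ · (kg·m²·s⁻²·A⁻²) · (s²·A²) = m⁶·s⁻⁵.

m⁶·s⁻⁵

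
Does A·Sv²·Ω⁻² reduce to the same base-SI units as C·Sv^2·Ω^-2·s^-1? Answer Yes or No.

Left side:
  Sv = J/kg (equivalent dose = energy per mass),
      = m²·s⁻².
  So Sv² = m⁴·s⁻⁴.
  Ω = V/A (resistance = voltage per current),
      = kg·m²·s⁻³·A⁻².
  So Ω⁻² = kg⁻²·m⁻⁴·s⁶·A⁴.
  Combining: A·Sv²·Ω⁻² = A · (m⁴·s⁻⁴) · (kg⁻²·m⁻⁴·s⁶·A⁴) = kg⁻²·s²·A⁵.
Right side:
  C = A·s = s·A (charge = current × time).
  Sv = J/kg (equivalent dose = energy per mass),
      = m²·s⁻².
  So Sv² = m⁴·s⁻⁴.
  Ω = V/A (resistance = voltage per current),
      = kg·m²·s⁻³·A⁻².
  So Ω⁻² = kg⁻²·m⁻⁴·s⁶·A⁴.
  Combining: C·Sv²·Ω⁻²·s⁻¹ = (s·A) · (m⁴·s⁻⁴) · (kg⁻²·m⁻⁴·s⁶·A⁴) · s⁻¹ = kg⁻²·s²·A⁵.
Both reduce to kg⁻²·s²·A⁵.

Yes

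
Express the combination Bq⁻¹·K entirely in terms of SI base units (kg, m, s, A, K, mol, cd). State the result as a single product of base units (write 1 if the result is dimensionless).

s·K

Bq = 1/s = s⁻¹ (activity is decays per second).
So Bq⁻¹ = s.
Combining: Bq⁻¹·K = s · K = s·K.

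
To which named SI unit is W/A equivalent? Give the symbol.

W = J/s (power = energy per time),
    = kg·m²·s⁻³.
Combining: W·A⁻¹ = (kg·m²·s⁻³) · A⁻¹ = kg·m²·s⁻³·A⁻¹.
kg·m²·s⁻³·A⁻¹ is the base-SI form of the volt.

V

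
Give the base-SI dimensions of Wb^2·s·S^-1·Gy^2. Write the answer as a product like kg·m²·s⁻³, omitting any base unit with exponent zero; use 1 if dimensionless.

Wb = kg·m²·s⁻²·A⁻¹.
So Wb² = kg²·m⁴·s⁻⁴·A⁻².
S = kg⁻¹·m⁻²·s³·A².
So S⁻¹ = kg·m²·s⁻³·A⁻².
Gy = m²·s⁻².
So Gy² = m⁴·s⁻⁴.
Combining: Wb²·s·S⁻¹·Gy² = (kg²·m⁴·s⁻⁴·A⁻²) · s · (kg·m²·s⁻³·A⁻²) · (m⁴·s⁻⁴) = kg³·m¹⁰·s⁻¹⁰·A⁻⁴.

kg³·m¹⁰·s⁻¹⁰·A⁻⁴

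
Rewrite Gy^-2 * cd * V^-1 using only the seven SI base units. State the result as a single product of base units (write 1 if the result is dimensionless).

Gy = m²·s⁻².
So Gy⁻² = m⁻⁴·s⁴.
V = kg·m²·s⁻³·A⁻¹.
So V⁻¹ = kg⁻¹·m⁻²·s³·A.
Combining: Gy⁻²·cd·V⁻¹ = (m⁻⁴·s⁴) · cd · (kg⁻¹·m⁻²·s³·A) = kg⁻¹·m⁻⁶·s⁷·A·cd.

kg⁻¹·m⁻⁶·s⁷·A·cd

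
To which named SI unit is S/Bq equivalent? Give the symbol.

Bq = 1/s = s⁻¹ (activity is decays per second).
So Bq⁻¹ = s.
S = 1/Ω (conductance is reciprocal resistance),
    = kg⁻¹·m⁻²·s³·A².
Combining: Bq⁻¹·S = s · (kg⁻¹·m⁻²·s³·A²) = kg⁻¹·m⁻²·s⁴·A².
kg⁻¹·m⁻²·s⁴·A² is the base-SI form of the farad.

F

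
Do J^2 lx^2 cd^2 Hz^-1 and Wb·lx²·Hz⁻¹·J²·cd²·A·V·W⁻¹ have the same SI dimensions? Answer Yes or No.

No

Left side:
  J = kg·m²·s⁻².
  So J² = kg²·m⁴·s⁻⁴.
  lx = m⁻²·cd.
  So lx² = m⁻⁴·cd².
  Hz = s⁻¹.
  So Hz⁻¹ = s.
  Combining: J²·lx²·cd²·Hz⁻¹ = (kg²·m⁴·s⁻⁴) · (m⁻⁴·cd²) · cd² · s = kg²·s⁻³·cd⁴.
Right side:
  Wb = kg·m²·s⁻²·A⁻¹.
  lx = m⁻²·cd.
  So lx² = m⁻⁴·cd².
  Hz = s⁻¹.
  So Hz⁻¹ = s.
  J = kg·m²·s⁻².
  So J² = kg²·m⁴·s⁻⁴.
  V = kg·m²·s⁻³·A⁻¹.
  W = kg·m²·s⁻³.
  So W⁻¹ = kg⁻¹·m⁻²·s³.
  Combining: Wb·lx²·Hz⁻¹·J²·cd²·A·V·W⁻¹ = (kg·m²·s⁻²·A⁻¹) · (m⁻⁴·cd²) · s · (kg²·m⁴·s⁻⁴) · cd² · A · (kg·m²·s⁻³·A⁻¹) · (kg⁻¹·m⁻²·s³) = kg³·m²·s⁻⁵·A⁻¹·cd⁴.
Left is kg²·s⁻³·cd⁴; right is kg³·m²·s⁻⁵·A⁻¹·cd⁴ — different.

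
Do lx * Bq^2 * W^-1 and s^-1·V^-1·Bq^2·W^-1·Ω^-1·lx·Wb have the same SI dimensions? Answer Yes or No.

Left side:
  lx = m⁻²·cd.
  Bq = s⁻¹.
  So Bq² = s⁻².
  W = kg·m²·s⁻³.
  So W⁻¹ = kg⁻¹·m⁻²·s³.
  Combining: lx·Bq²·W⁻¹ = (m⁻²·cd) · s⁻² · (kg⁻¹·m⁻²·s³) = kg⁻¹·m⁻⁴·s·cd.
Right side:
  V = W/A (potential = power per current),
      = kg·m²·s⁻³·A⁻¹.
  So V⁻¹ = kg⁻¹·m⁻²·s³·A.
  Bq = 1/s = s⁻¹ (activity is decays per second).
  So Bq² = s⁻².
  W = J/s (power = energy per time),
      = kg·m²·s⁻³.
  So W⁻¹ = kg⁻¹·m⁻²·s³.
  Ω = V/A (resistance = voltage per current),
      = kg·m²·s⁻³·A⁻².
  So Ω⁻¹ = kg⁻¹·m⁻²·s³·A².
  lx = lm/m² (illuminance = luminous flux per area),
      = m⁻²·cd.
  Wb = V·s (flux: a volt is a weber per second),
      = kg·m²·s⁻²·A⁻¹.
  Combining: s⁻¹·V⁻¹·Bq²·W⁻¹·Ω⁻¹·lx·Wb = s⁻¹ · (kg⁻¹·m⁻²·s³·A) · s⁻² · (kg⁻¹·m⁻²·s³) · (kg⁻¹·m⁻²·s³·A²) · (m⁻²·cd) · (kg·m²·s⁻²·A⁻¹) = kg⁻²·m⁻⁶·s⁴·A²·cd.
Left is kg⁻¹·m⁻⁴·s·cd; right is kg⁻²·m⁻⁶·s⁴·A²·cd — different.

No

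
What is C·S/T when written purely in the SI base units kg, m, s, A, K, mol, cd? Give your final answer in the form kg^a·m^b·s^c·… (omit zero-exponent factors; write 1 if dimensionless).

kg⁻²·m⁻²·s⁶·A⁴

T = kg·s⁻²·A⁻¹.
So T⁻¹ = kg⁻¹·s²·A.
C = s·A.
S = kg⁻¹·m⁻²·s³·A².
Combining: T⁻¹·C·S = (kg⁻¹·s²·A) · (s·A) · (kg⁻¹·m⁻²·s³·A²) = kg⁻²·m⁻²·s⁶·A⁴.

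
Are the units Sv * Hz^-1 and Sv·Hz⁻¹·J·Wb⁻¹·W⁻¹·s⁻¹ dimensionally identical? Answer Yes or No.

No

Left side:
  Sv = m²·s⁻².
  Hz = s⁻¹.
  So Hz⁻¹ = s.
  Combining: Sv·Hz⁻¹ = (m²·s⁻²) · s = m²·s⁻¹.
Right side:
  Sv = J/kg (equivalent dose = energy per mass),
      = m²·s⁻².
  Hz = 1/s = s⁻¹ (frequency is cycles per second).
  So Hz⁻¹ = s.
  J = N·m (work = force × distance),
      = kg·m²·s⁻².
  Wb = V·s (flux: a volt is a weber per second),
      = kg·m²·s⁻²·A⁻¹.
  So Wb⁻¹ = kg⁻¹·m⁻²·s²·A.
  W = J/s (power = energy per time),
      = kg·m²·s⁻³.
  So W⁻¹ = kg⁻¹·m⁻²·s³.
  Combining: Sv·Hz⁻¹·J·Wb⁻¹·W⁻¹·s⁻¹ = (m²·s⁻²) · s · (kg·m²·s⁻²) · (kg⁻¹·m⁻²·s²·A) · (kg⁻¹·m⁻²·s³) · s⁻¹ = kg⁻¹·s·A.
Left is m²·s⁻¹; right is kg⁻¹·s·A — different.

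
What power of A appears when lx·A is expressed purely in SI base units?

lx = m⁻²·cd.
Combining: lx·A = (m⁻²·cd) · A = m⁻²·A·cd.
The exponent of A is 1.

1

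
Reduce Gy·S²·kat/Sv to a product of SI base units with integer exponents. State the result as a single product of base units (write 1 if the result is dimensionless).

Sv = J/kg (equivalent dose = energy per mass),
    = m²·s⁻².
So Sv⁻¹ = m⁻²·s².
Gy = J/kg (absorbed dose = energy per mass),
    = m²·s⁻².
S = 1/Ω (conductance is reciprocal resistance),
    = kg⁻¹·m⁻²·s³·A².
So S² = kg⁻²·m⁻⁴·s⁶·A⁴.
kat = mol/s = s⁻¹·mol (catalytic activity).
Combining: Sv⁻¹·Gy·S²·kat = (m⁻²·s²) · (m²·s⁻²) · (kg⁻²·m⁻⁴·s⁶·A⁴) · (s⁻¹·mol) = kg⁻²·m⁻⁴·s⁵·A⁴·mol.

kg⁻²·m⁻⁴·s⁵·A⁴·mol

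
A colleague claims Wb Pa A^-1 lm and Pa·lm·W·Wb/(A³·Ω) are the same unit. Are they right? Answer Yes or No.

Left side:
  Wb = V·s (flux: a volt is a weber per second),
      = kg·m²·s⁻²·A⁻¹.
  Pa = N/m² (pressure = force per area),
      = kg·m⁻¹·s⁻².
  lm = cd·sr = cd (luminous flux; sr is dimensionless).
  Combining: Wb·Pa·A⁻¹·lm = (kg·m²·s⁻²·A⁻¹) · (kg·m⁻¹·s⁻²) · A⁻¹ · cd = kg²·m·s⁻⁴·A⁻²·cd.
Right side:
  Pa = N/m² (pressure = force per area),
      = kg·m⁻¹·s⁻².
  lm = cd·sr = cd (luminous flux; sr is dimensionless).
  W = J/s (power = energy per time),
      = kg·m²·s⁻³.
  Wb = V·s (flux: a volt is a weber per second),
      = kg·m²·s⁻²·A⁻¹.
  Ω = V/A (resistance = voltage per current),
      = kg·m²·s⁻³·A⁻².
  So Ω⁻¹ = kg⁻¹·m⁻²·s³·A².
  Combining: Pa·lm·A⁻³·W·Wb·Ω⁻¹ = (kg·m⁻¹·s⁻²) · cd · A⁻³ · (kg·m²·s⁻³) · (kg·m²·s⁻²·A⁻¹) · (kg⁻¹·m⁻²·s³·A²) = kg²·m·s⁻⁴·A⁻²·cd.
Both reduce to kg²·m·s⁻⁴·A⁻²·cd.

Yes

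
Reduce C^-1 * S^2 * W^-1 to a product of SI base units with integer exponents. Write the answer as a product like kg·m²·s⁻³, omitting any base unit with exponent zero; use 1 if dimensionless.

kg⁻³·m⁻⁶·s⁸·A³

C = A·s = s·A (charge = current × time).
So C⁻¹ = s⁻¹·A⁻¹.
S = 1/Ω (conductance is reciprocal resistance),
    = kg⁻¹·m⁻²·s³·A².
So S² = kg⁻²·m⁻⁴·s⁶·A⁴.
W = J/s (power = energy per time),
    = kg·m²·s⁻³.
So W⁻¹ = kg⁻¹·m⁻²·s³.
Combining: C⁻¹·S²·W⁻¹ = (s⁻¹·A⁻¹) · (kg⁻²·m⁻⁴·s⁶·A⁴) · (kg⁻¹·m⁻²·s³) = kg⁻³·m⁻⁶·s⁸·A³.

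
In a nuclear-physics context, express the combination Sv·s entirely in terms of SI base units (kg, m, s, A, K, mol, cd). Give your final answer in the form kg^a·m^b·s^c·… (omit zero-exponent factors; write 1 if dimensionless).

m²·s⁻¹

Sv = m²·s⁻².
Combining: Sv·s = (m²·s⁻²) · s = m²·s⁻¹.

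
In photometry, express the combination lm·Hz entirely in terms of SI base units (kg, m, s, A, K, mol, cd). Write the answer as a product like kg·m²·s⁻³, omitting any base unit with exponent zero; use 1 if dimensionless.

s⁻¹·cd

lm = cd.
Hz = s⁻¹.
Combining: lm·Hz = cd · s⁻¹ = s⁻¹·cd.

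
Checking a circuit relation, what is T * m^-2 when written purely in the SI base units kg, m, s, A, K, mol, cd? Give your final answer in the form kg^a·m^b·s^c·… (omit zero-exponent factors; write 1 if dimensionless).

T = Wb/m² (flux density = flux per area),
    = kg·s⁻²·A⁻¹.
Combining: T·m⁻² = (kg·s⁻²·A⁻¹) · m⁻² = kg·m⁻²·s⁻²·A⁻¹.

kg·m⁻²·s⁻²·A⁻¹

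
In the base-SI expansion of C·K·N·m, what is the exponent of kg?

1

C = A·s = s·A (charge = current × time).
N = kg·m/s² = kg·m·s⁻² (force = mass × acceleration).
Combining: C·K·N·m = (s·A) · K · (kg·m·s⁻²) · m = kg·m²·s⁻¹·A·K.
The exponent of kg is 1.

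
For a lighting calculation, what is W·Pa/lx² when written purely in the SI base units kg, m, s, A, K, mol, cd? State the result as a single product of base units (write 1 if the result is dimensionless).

kg²·m⁵·s⁻⁵·cd⁻²

W = J/s (power = energy per time),
    = kg·m²·s⁻³.
Pa = N/m² (pressure = force per area),
    = kg·m⁻¹·s⁻².
lx = lm/m² (illuminance = luminous flux per area),
    = m⁻²·cd.
So lx⁻² = m⁴·cd⁻².
Combining: W·Pa·lx⁻² = (kg·m²·s⁻³) · (kg·m⁻¹·s⁻²) · (m⁴·cd⁻²) = kg²·m⁵·s⁻⁵·cd⁻².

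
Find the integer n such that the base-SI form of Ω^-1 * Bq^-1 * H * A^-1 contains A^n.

-1

Ω = V/A (resistance = voltage per current),
    = kg·m²·s⁻³·A⁻².
So Ω⁻¹ = kg⁻¹·m⁻²·s³·A².
Bq = 1/s = s⁻¹ (activity is decays per second).
So Bq⁻¹ = s.
H = Wb/A (inductance = flux per current),
    = kg·m²·s⁻²·A⁻².
Combining: Ω⁻¹·Bq⁻¹·H·A⁻¹ = (kg⁻¹·m⁻²·s³·A²) · s · (kg·m²·s⁻²·A⁻²) · A⁻¹ = s²·A⁻¹.
The exponent of A is -1.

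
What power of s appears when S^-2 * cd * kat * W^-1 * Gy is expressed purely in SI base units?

-6

S = kg⁻¹·m⁻²·s³·A².
So S⁻² = kg²·m⁴·s⁻⁶·A⁻⁴.
kat = s⁻¹·mol.
W = kg·m²·s⁻³.
So W⁻¹ = kg⁻¹·m⁻²·s³.
Gy = m²·s⁻².
Combining: S⁻²·cd·kat·W⁻¹·Gy = (kg²·m⁴·s⁻⁶·A⁻⁴) · cd · (s⁻¹·mol) · (kg⁻¹·m⁻²·s³) · (m²·s⁻²) = kg·m⁴·s⁻⁶·A⁻⁴·mol·cd.
The exponent of s is -6.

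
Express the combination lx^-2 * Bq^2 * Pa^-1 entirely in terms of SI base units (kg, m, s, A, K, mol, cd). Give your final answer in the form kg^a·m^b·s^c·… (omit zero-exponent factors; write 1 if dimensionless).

lx = m⁻²·cd.
So lx⁻² = m⁴·cd⁻².
Bq = s⁻¹.
So Bq² = s⁻².
Pa = kg·m⁻¹·s⁻².
So Pa⁻¹ = kg⁻¹·m·s².
Combining: lx⁻²·Bq²·Pa⁻¹ = (m⁴·cd⁻²) · s⁻² · (kg⁻¹·m·s²) = kg⁻¹·m⁵·cd⁻².

kg⁻¹·m⁵·cd⁻²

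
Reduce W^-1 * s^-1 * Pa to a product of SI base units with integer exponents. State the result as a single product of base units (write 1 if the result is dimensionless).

W = kg·m²·s⁻³.
So W⁻¹ = kg⁻¹·m⁻²·s³.
Pa = kg·m⁻¹·s⁻².
Combining: W⁻¹·s⁻¹·Pa = (kg⁻¹·m⁻²·s³) · s⁻¹ · (kg·m⁻¹·s⁻²) = m⁻³.

m⁻³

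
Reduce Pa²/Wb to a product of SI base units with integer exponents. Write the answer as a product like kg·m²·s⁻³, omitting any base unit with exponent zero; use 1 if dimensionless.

kg·m⁻⁴·s⁻²·A

Pa = N/m² (pressure = force per area),
    = kg·m⁻¹·s⁻².
So Pa² = kg²·m⁻²·s⁻⁴.
Wb = V·s (flux: a volt is a weber per second),
    = kg·m²·s⁻²·A⁻¹.
So Wb⁻¹ = kg⁻¹·m⁻²·s²·A.
Combining: Pa²·Wb⁻¹ = (kg²·m⁻²·s⁻⁴) · (kg⁻¹·m⁻²·s²·A) = kg·m⁻⁴·s⁻²·A.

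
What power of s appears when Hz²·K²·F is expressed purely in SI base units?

Hz = 1/s = s⁻¹ (frequency is cycles per second).
So Hz² = s⁻².
F = C/V (capacitance = charge per voltage),
    = A·s/(kg·m²·s⁻³·A⁻¹) (substituting C and V),
    = kg⁻¹·m⁻²·s⁴·A².
Combining: Hz²·K²·F = s⁻² · K² · (kg⁻¹·m⁻²·s⁴·A²) = kg⁻¹·m⁻²·s²·A²·K².
The exponent of s is 2.

2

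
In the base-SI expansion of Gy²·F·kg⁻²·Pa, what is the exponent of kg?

-2

Gy = J/kg (absorbed dose = energy per mass),
    = m²·s⁻².
So Gy² = m⁴·s⁻⁴.
F = C/V (capacitance = charge per voltage),
    = A·s/(kg·m²·s⁻³·A⁻¹) (substituting C and V),
    = kg⁻¹·m⁻²·s⁴·A².
Pa = N/m² (pressure = force per area),
    = kg·m⁻¹·s⁻².
Combining: Gy²·F·kg⁻²·Pa = (m⁴·s⁻⁴) · (kg⁻¹·m⁻²·s⁴·A²) · kg⁻² · (kg·m⁻¹·s⁻²) = kg⁻²·m·s⁻²·A².
The exponent of kg is -2.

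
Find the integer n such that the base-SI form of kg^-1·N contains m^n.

1

N = kg·m·s⁻².
Combining: kg⁻¹·N = kg⁻¹ · (kg·m·s⁻²) = m·s⁻².
The exponent of m is 1.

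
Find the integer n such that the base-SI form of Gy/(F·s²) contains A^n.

Gy = J/kg (absorbed dose = energy per mass),
    = m²·s⁻².
F = C/V (capacitance = charge per voltage),
    = A·s/(kg·m²·s⁻³·A⁻¹) (substituting C and V),
    = kg⁻¹·m⁻²·s⁴·A².
So F⁻¹ = kg·m²·s⁻⁴·A⁻².
Combining: Gy·F⁻¹·s⁻² = (m²·s⁻²) · (kg·m²·s⁻⁴·A⁻²) · s⁻² = kg·m⁴·s⁻⁸·A⁻².
The exponent of A is -2.

-2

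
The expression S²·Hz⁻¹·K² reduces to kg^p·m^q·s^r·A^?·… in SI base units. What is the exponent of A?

4

S = 1/Ω (conductance is reciprocal resistance),
    = kg⁻¹·m⁻²·s³·A².
So S² = kg⁻²·m⁻⁴·s⁶·A⁴.
Hz = 1/s = s⁻¹ (frequency is cycles per second).
So Hz⁻¹ = s.
Combining: S²·Hz⁻¹·K² = (kg⁻²·m⁻⁴·s⁶·A⁴) · s · K² = kg⁻²·m⁻⁴·s⁷·A⁴·K².
The exponent of A is 4.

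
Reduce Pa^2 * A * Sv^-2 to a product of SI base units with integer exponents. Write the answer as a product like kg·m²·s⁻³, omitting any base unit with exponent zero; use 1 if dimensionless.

kg²·m⁻⁶·A

Pa = N/m² (pressure = force per area),
    = kg·m⁻¹·s⁻².
So Pa² = kg²·m⁻²·s⁻⁴.
Sv = J/kg (equivalent dose = energy per mass),
    = m²·s⁻².
So Sv⁻² = m⁻⁴·s⁴.
Combining: Pa²·A·Sv⁻² = (kg²·m⁻²·s⁻⁴) · A · (m⁻⁴·s⁴) = kg²·m⁻⁶·A.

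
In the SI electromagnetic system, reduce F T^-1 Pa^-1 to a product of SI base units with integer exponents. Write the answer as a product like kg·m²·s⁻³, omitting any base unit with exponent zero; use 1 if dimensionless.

kg⁻³·m⁻¹·s⁸·A³

F = C/V (capacitance = charge per voltage),
    = A·s/(kg·m²·s⁻³·A⁻¹) (substituting C and V),
    = kg⁻¹·m⁻²·s⁴·A².
T = Wb/m² (flux density = flux per area),
    = kg·s⁻²·A⁻¹.
So T⁻¹ = kg⁻¹·s²·A.
Pa = N/m² (pressure = force per area),
    = kg·m⁻¹·s⁻².
So Pa⁻¹ = kg⁻¹·m·s².
Combining: F·T⁻¹·Pa⁻¹ = (kg⁻¹·m⁻²·s⁴·A²) · (kg⁻¹·s²·A) · (kg⁻¹·m·s²) = kg⁻³·m⁻¹·s⁸·A³.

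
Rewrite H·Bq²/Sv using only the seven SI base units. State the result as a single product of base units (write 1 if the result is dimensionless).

H = Wb/A (inductance = flux per current),
    = kg·m²·s⁻²·A⁻².
Bq = 1/s = s⁻¹ (activity is decays per second).
So Bq² = s⁻².
Sv = J/kg (equivalent dose = energy per mass),
    = m²·s⁻².
So Sv⁻¹ = m⁻²·s².
Combining: H·Bq²·Sv⁻¹ = (kg·m²·s⁻²·A⁻²) · s⁻² · (m⁻²·s²) = kg·s⁻²·A⁻².

kg·s⁻²·A⁻²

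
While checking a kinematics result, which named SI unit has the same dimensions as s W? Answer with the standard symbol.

J

W = J/s (power = energy per time),
    = kg·m²·s⁻³.
Combining: s·W = s · (kg·m²·s⁻³) = kg·m²·s⁻².
kg·m²·s⁻² is the base-SI form of the joule.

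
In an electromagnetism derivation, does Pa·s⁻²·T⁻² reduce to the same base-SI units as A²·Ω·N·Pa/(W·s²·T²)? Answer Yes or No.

Left side:
  Pa = N/m² (pressure = force per area),
      = kg·m⁻¹·s⁻².
  T = Wb/m² (flux density = flux per area),
      = kg·s⁻²·A⁻¹.
  So T⁻² = kg⁻²·s⁴·A².
  Combining: Pa·s⁻²·T⁻² = (kg·m⁻¹·s⁻²) · s⁻² · (kg⁻²·s⁴·A²) = kg⁻¹·m⁻¹·A².
Right side:
  W = J/s (power = energy per time),
      = kg·m²·s⁻³.
  So W⁻¹ = kg⁻¹·m⁻²·s³.
  Ω = V/A (resistance = voltage per current),
      = kg·m²·s⁻³·A⁻².
  N = kg·m/s² = kg·m·s⁻² (force = mass × acceleration).
  Pa = N/m² (pressure = force per area),
      = kg·m⁻¹·s⁻².
  T = Wb/m² (flux density = flux per area),
      = kg·s⁻²·A⁻¹.
  So T⁻² = kg⁻²·s⁴·A².
  Combining: A²·W⁻¹·Ω·s⁻²·N·Pa·T⁻² = A² · (kg⁻¹·m⁻²·s³) · (kg·m²·s⁻³·A⁻²) · s⁻² · (kg·m·s⁻²) · (kg·m⁻¹·s⁻²) · (kg⁻²·s⁴·A²) = s⁻²·A².
Left is kg⁻¹·m⁻¹·A²; right is s⁻²·A² — different.

No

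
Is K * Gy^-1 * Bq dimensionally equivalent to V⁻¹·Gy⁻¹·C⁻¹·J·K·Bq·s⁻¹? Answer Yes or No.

Left side:
  Gy = m²·s⁻².
  So Gy⁻¹ = m⁻²·s².
  Bq = s⁻¹.
  Combining: K·Gy⁻¹·Bq = K · (m⁻²·s²) · s⁻¹ = m⁻²·s·K.
Right side:
  V = kg·m²·s⁻³·A⁻¹.
  So V⁻¹ = kg⁻¹·m⁻²·s³·A.
  Gy = m²·s⁻².
  So Gy⁻¹ = m⁻²·s².
  C = s·A.
  So C⁻¹ = s⁻¹·A⁻¹.
  J = kg·m²·s⁻².
  Bq = s⁻¹.
  Combining: V⁻¹·Gy⁻¹·C⁻¹·J·K·Bq·s⁻¹ = (kg⁻¹·m⁻²·s³·A) · (m⁻²·s²) · (s⁻¹·A⁻¹) · (kg·m²·s⁻²) · K · s⁻¹ · s⁻¹ = m⁻²·K.
Left is m⁻²·s·K; right is m⁻²·K — different.

No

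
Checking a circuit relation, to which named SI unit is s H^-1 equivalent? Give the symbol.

S

H = Wb/A (inductance = flux per current),
    = kg·m²·s⁻²·A⁻².
So H⁻¹ = kg⁻¹·m⁻²·s²·A².
Combining: s·H⁻¹ = s · (kg⁻¹·m⁻²·s²·A²) = kg⁻¹·m⁻²·s³·A².
kg⁻¹·m⁻²·s³·A² is the base-SI form of the siemens.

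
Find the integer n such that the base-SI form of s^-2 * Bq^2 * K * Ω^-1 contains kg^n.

Bq = s⁻¹.
So Bq² = s⁻².
Ω = kg·m²·s⁻³·A⁻².
So Ω⁻¹ = kg⁻¹·m⁻²·s³·A².
Combining: s⁻²·Bq²·K·Ω⁻¹ = s⁻² · s⁻² · K · (kg⁻¹·m⁻²·s³·A²) = kg⁻¹·m⁻²·s⁻¹·A²·K.
The exponent of kg is -1.

-1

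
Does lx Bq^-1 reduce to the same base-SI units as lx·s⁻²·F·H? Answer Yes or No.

Left side:
  lx = lm/m² (illuminance = luminous flux per area),
      = m⁻²·cd.
  Bq = 1/s = s⁻¹ (activity is decays per second).
  So Bq⁻¹ = s.
  Combining: lx·Bq⁻¹ = (m⁻²·cd) · s = m⁻²·s·cd.
Right side:
  lx = m⁻²·cd.
  F = kg⁻¹·m⁻²·s⁴·A².
  H = kg·m²·s⁻²·A⁻².
  Combining: lx·s⁻²·F·H = (m⁻²·cd) · s⁻² · (kg⁻¹·m⁻²·s⁴·A²) · (kg·m²·s⁻²·A⁻²) = m⁻²·cd.
Left is m⁻²·s·cd; right is m⁻²·cd — different.

No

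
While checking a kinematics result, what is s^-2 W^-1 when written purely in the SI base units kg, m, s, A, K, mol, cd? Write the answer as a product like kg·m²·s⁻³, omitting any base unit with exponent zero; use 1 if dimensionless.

kg⁻¹·m⁻²·s

W = kg·m²·s⁻³.
So W⁻¹ = kg⁻¹·m⁻²·s³.
Combining: s⁻²·W⁻¹ = s⁻² · (kg⁻¹·m⁻²·s³) = kg⁻¹·m⁻²·s.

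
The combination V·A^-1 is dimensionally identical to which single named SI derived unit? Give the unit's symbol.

Ω

V = W/A (potential = power per current),
    = kg·m²·s⁻³·A⁻¹.
Combining: V·A⁻¹ = (kg·m²·s⁻³·A⁻¹) · A⁻¹ = kg·m²·s⁻³·A⁻².
kg·m²·s⁻³·A⁻² is the base-SI form of the ohm.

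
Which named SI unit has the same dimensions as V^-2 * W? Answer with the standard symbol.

S

V = kg·m²·s⁻³·A⁻¹.
So V⁻² = kg⁻²·m⁻⁴·s⁶·A².
W = kg·m²·s⁻³.
Combining: V⁻²·W = (kg⁻²·m⁻⁴·s⁶·A²) · (kg·m²·s⁻³) = kg⁻¹·m⁻²·s³·A².
kg⁻¹·m⁻²·s³·A² is the base-SI form of the siemens.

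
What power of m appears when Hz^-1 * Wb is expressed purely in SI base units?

Hz = s⁻¹.
So Hz⁻¹ = s.
Wb = kg·m²·s⁻²·A⁻¹.
Combining: Hz⁻¹·Wb = s · (kg·m²·s⁻²·A⁻¹) = kg·m²·s⁻¹·A⁻¹.
The exponent of m is 2.

2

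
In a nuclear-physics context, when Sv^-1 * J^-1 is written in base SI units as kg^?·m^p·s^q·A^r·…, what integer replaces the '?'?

-1

Sv = J/kg (equivalent dose = energy per mass),
    = m²·s⁻².
So Sv⁻¹ = m⁻²·s².
J = N·m (work = force × distance),
    = kg·m²·s⁻².
So J⁻¹ = kg⁻¹·m⁻²·s².
Combining: Sv⁻¹·J⁻¹ = (m⁻²·s²) · (kg⁻¹·m⁻²·s²) = kg⁻¹·m⁻⁴·s⁴.
The exponent of kg is -1.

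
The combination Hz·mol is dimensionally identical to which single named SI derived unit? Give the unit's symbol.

kat

Hz = 1/s = s⁻¹ (frequency is cycles per second).
Combining: Hz·mol = s⁻¹ · mol = s⁻¹·mol.
s⁻¹·mol is the base-SI form of the katal.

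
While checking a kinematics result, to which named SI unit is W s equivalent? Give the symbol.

J

W = J/s (power = energy per time),
    = kg·m²·s⁻³.
Combining: W·s = (kg·m²·s⁻³) · s = kg·m²·s⁻².
kg·m²·s⁻² is the base-SI form of the joule.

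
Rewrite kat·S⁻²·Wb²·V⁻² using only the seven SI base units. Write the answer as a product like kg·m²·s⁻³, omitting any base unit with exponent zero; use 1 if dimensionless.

kg²·m⁴·s⁻⁵·A⁻⁴·mol

kat = s⁻¹·mol.
S = kg⁻¹·m⁻²·s³·A².
So S⁻² = kg²·m⁴·s⁻⁶·A⁻⁴.
Wb = kg·m²·s⁻²·A⁻¹.
So Wb² = kg²·m⁴·s⁻⁴·A⁻².
V = kg·m²·s⁻³·A⁻¹.
So V⁻² = kg⁻²·m⁻⁴·s⁶·A².
Combining: kat·S⁻²·Wb²·V⁻² = (s⁻¹·mol) · (kg²·m⁴·s⁻⁶·A⁻⁴) · (kg²·m⁴·s⁻⁴·A⁻²) · (kg⁻²·m⁻⁴·s⁶·A²) = kg²·m⁴·s⁻⁵·A⁻⁴·mol.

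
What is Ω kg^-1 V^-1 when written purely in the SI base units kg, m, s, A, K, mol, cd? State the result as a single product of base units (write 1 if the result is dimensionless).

kg⁻¹·A⁻¹

Ω = V/A (resistance = voltage per current),
    = kg·m²·s⁻³·A⁻².
V = W/A (potential = power per current),
    = kg·m²·s⁻³·A⁻¹.
So V⁻¹ = kg⁻¹·m⁻²·s³·A.
Combining: Ω·kg⁻¹·V⁻¹ = (kg·m²·s⁻³·A⁻²) · kg⁻¹ · (kg⁻¹·m⁻²·s³·A) = kg⁻¹·A⁻¹.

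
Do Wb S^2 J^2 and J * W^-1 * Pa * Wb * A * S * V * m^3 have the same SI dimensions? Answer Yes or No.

Left side:
  Wb = V·s (flux: a volt is a weber per second),
      = kg·m²·s⁻²·A⁻¹.
  S = 1/Ω (conductance is reciprocal resistance),
      = kg⁻¹·m⁻²·s³·A².
  So S² = kg⁻²·m⁻⁴·s⁶·A⁴.
  J = N·m (work = force × distance),
      = kg·m²·s⁻².
  So J² = kg²·m⁴·s⁻⁴.
  Combining: Wb·S²·J² = (kg·m²·s⁻²·A⁻¹) · (kg⁻²·m⁻⁴·s⁶·A⁴) · (kg²·m⁴·s⁻⁴) = kg·m²·A³.
Right side:
  J = kg·m²·s⁻².
  W = kg·m²·s⁻³.
  So W⁻¹ = kg⁻¹·m⁻²·s³.
  Pa = kg·m⁻¹·s⁻².
  Wb = kg·m²·s⁻²·A⁻¹.
  S = kg⁻¹·m⁻²·s³·A².
  V = kg·m²·s⁻³·A⁻¹.
  Combining: J·W⁻¹·Pa·Wb·A·S·V·m³ = (kg·m²·s⁻²) · (kg⁻¹·m⁻²·s³) · (kg·m⁻¹·s⁻²) · (kg·m²·s⁻²·A⁻¹) · A · (kg⁻¹·m⁻²·s³·A²) · (kg·m²·s⁻³·A⁻¹) · m³ = kg²·m⁴·s⁻³·A.
Left is kg·m²·A³; right is kg²·m⁴·s⁻³·A — different.

No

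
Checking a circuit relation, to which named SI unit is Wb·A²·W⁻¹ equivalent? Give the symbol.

Wb = kg·m²·s⁻²·A⁻¹.
W = kg·m²·s⁻³.
So W⁻¹ = kg⁻¹·m⁻²·s³.
Combining: Wb·A²·W⁻¹ = (kg·m²·s⁻²·A⁻¹) · A² · (kg⁻¹·m⁻²·s³) = s·A.
s·A is the base-SI form of the coulomb.

C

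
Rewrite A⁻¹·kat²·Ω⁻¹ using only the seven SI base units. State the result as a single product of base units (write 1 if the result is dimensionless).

kat = s⁻¹·mol.
So kat² = s⁻²·mol².
Ω = kg·m²·s⁻³·A⁻².
So Ω⁻¹ = kg⁻¹·m⁻²·s³·A².
Combining: A⁻¹·kat²·Ω⁻¹ = A⁻¹ · (s⁻²·mol²) · (kg⁻¹·m⁻²·s³·A²) = kg⁻¹·m⁻²·s·A·mol².

kg⁻¹·m⁻²·s·A·mol²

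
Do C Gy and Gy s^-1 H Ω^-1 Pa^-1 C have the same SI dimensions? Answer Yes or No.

Left side:
  C = A·s = s·A (charge = current × time).
  Gy = J/kg (absorbed dose = energy per mass),
      = m²·s⁻².
  Combining: C·Gy = (s·A) · (m²·s⁻²) = m²·s⁻¹·A.
Right side:
  Gy = J/kg (absorbed dose = energy per mass),
      = m²·s⁻².
  H = Wb/A (inductance = flux per current),
      = kg·m²·s⁻²·A⁻².
  Ω = V/A (resistance = voltage per current),
      = kg·m²·s⁻³·A⁻².
  So Ω⁻¹ = kg⁻¹·m⁻²·s³·A².
  Pa = N/m² (pressure = force per area),
      = kg·m⁻¹·s⁻².
  So Pa⁻¹ = kg⁻¹·m·s².
  C = A·s = s·A (charge = current × time).
  Combining: Gy·s⁻¹·H·Ω⁻¹·Pa⁻¹·C = (m²·s⁻²) · s⁻¹ · (kg·m²·s⁻²·A⁻²) · (kg⁻¹·m⁻²·s³·A²) · (kg⁻¹·m·s²) · (s·A) = kg⁻¹·m³·s·A.
Left is m²·s⁻¹·A; right is kg⁻¹·m³·s·A — different.

No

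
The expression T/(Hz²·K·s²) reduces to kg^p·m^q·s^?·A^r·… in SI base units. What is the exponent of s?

Hz = 1/s = s⁻¹ (frequency is cycles per second).
So Hz⁻² = s².
T = Wb/m² (flux density = flux per area),
    = kg·s⁻²·A⁻¹.
Combining: Hz⁻²·T·K⁻¹·s⁻² = s² · (kg·s⁻²·A⁻¹) · K⁻¹ · s⁻² = kg·s⁻²·A⁻¹·K⁻¹.
The exponent of s is -2.

-2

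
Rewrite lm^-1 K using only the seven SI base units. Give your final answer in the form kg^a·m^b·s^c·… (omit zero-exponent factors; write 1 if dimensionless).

K·cd⁻¹

lm = cd.
So lm⁻¹ = cd⁻¹.
Combining: lm⁻¹·K = cd⁻¹ · K = K·cd⁻¹.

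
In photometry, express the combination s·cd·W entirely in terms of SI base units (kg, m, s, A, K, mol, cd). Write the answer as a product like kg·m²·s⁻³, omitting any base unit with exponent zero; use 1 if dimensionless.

kg·m²·s⁻²·cd

W = J/s (power = energy per time),
    = kg·m²·s⁻³.
Combining: s·cd·W = s · cd · (kg·m²·s⁻³) = kg·m²·s⁻²·cd.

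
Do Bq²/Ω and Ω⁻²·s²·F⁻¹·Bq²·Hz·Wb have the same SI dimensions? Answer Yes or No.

No

Left side:
  Bq = 1/s = s⁻¹ (activity is decays per second).
  So Bq² = s⁻².
  Ω = V/A (resistance = voltage per current),
      = kg·m²·s⁻³·A⁻².
  So Ω⁻¹ = kg⁻¹·m⁻²·s³·A².
  Combining: Bq²·Ω⁻¹ = s⁻² · (kg⁻¹·m⁻²·s³·A²) = kg⁻¹·m⁻²·s·A².
Right side:
  Ω = kg·m²·s⁻³·A⁻².
  So Ω⁻² = kg⁻²·m⁻⁴·s⁶·A⁴.
  F = kg⁻¹·m⁻²·s⁴·A².
  So F⁻¹ = kg·m²·s⁻⁴·A⁻².
  Bq = s⁻¹.
  So Bq² = s⁻².
  Hz = s⁻¹.
  Wb = kg·m²·s⁻²·A⁻¹.
  Combining: Ω⁻²·s²·F⁻¹·Bq²·Hz·Wb = (kg⁻²·m⁻⁴·s⁶·A⁴) · s² · (kg·m²·s⁻⁴·A⁻²) · s⁻² · s⁻¹ · (kg·m²·s⁻²·A⁻¹) = s⁻¹·A.
Left is kg⁻¹·m⁻²·s·A²; right is s⁻¹·A — different.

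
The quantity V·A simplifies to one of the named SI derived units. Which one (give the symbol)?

W

V = kg·m²·s⁻³·A⁻¹.
Combining: V·A = (kg·m²·s⁻³·A⁻¹) · A = kg·m²·s⁻³.
kg·m²·s⁻³ is the base-SI form of the watt.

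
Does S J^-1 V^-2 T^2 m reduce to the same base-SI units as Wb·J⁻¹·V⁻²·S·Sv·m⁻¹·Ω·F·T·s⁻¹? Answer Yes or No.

Left side:
  S = kg⁻¹·m⁻²·s³·A².
  J = kg·m²·s⁻².
  So J⁻¹ = kg⁻¹·m⁻²·s².
  V = kg·m²·s⁻³·A⁻¹.
  So V⁻² = kg⁻²·m⁻⁴·s⁶·A².
  T = kg·s⁻²·A⁻¹.
  So T² = kg²·s⁻⁴·A⁻².
  Combining: S·J⁻¹·V⁻²·T²·m = (kg⁻¹·m⁻²·s³·A²) · (kg⁻¹·m⁻²·s²) · (kg⁻²·m⁻⁴·s⁶·A²) · (kg²·s⁻⁴·A⁻²) · m = kg⁻²·m⁻⁷·s⁷·A².
Right side:
  Wb = V·s (flux: a volt is a weber per second),
      = kg·m²·s⁻²·A⁻¹.
  J = N·m (work = force × distance),
      = kg·m²·s⁻².
  So J⁻¹ = kg⁻¹·m⁻²·s².
  V = W/A (potential = power per current),
      = kg·m²·s⁻³·A⁻¹.
  So V⁻² = kg⁻²·m⁻⁴·s⁶·A².
  S = 1/Ω (conductance is reciprocal resistance),
      = kg⁻¹·m⁻²·s³·A².
  Sv = J/kg (equivalent dose = energy per mass),
      = m²·s⁻².
  Ω = V/A (resistance = voltage per current),
      = kg·m²·s⁻³·A⁻².
  F = C/V (capacitance = charge per voltage),
      = A·s/(kg·m²·s⁻³·A⁻¹) (substituting C and V),
      = kg⁻¹·m⁻²·s⁴·A².
  T = Wb/m² (flux density = flux per area),
      = kg·s⁻²·A⁻¹.
  Combining: Wb·J⁻¹·V⁻²·S·Sv·m⁻¹·Ω·F·T·s⁻¹ = (kg·m²·s⁻²·A⁻¹) · (kg⁻¹·m⁻²·s²) · (kg⁻²·m⁻⁴·s⁶·A²) · (kg⁻¹·m⁻²·s³·A²) · (m²·s⁻²) · m⁻¹ · (kg·m²·s⁻³·A⁻²) · (kg⁻¹·m⁻²·s⁴·A²) · (kg·s⁻²·A⁻¹) · s⁻¹ = kg⁻²·m⁻⁵·s⁵·A².
Left is kg⁻²·m⁻⁷·s⁷·A²; right is kg⁻²·m⁻⁵·s⁵·A² — different.

No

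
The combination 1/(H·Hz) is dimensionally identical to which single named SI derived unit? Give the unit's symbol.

H = kg·m²·s⁻²·A⁻².
So H⁻¹ = kg⁻¹·m⁻²·s²·A².
Hz = s⁻¹.
So Hz⁻¹ = s.
Combining: H⁻¹·Hz⁻¹ = (kg⁻¹·m⁻²·s²·A²) · s = kg⁻¹·m⁻²·s³·A².
kg⁻¹·m⁻²·s³·A² is the base-SI form of the siemens.

S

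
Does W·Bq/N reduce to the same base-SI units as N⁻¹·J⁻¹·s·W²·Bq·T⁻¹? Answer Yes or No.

Left side:
  W = J/s (power = energy per time),
      = kg·m²·s⁻³.
  Bq = 1/s = s⁻¹ (activity is decays per second).
  N = kg·m/s² = kg·m·s⁻² (force = mass × acceleration).
  So N⁻¹ = kg⁻¹·m⁻¹·s².
  Combining: W·Bq·N⁻¹ = (kg·m²·s⁻³) · s⁻¹ · (kg⁻¹·m⁻¹·s²) = m·s⁻².
Right side:
  N = kg·m/s² = kg·m·s⁻² (force = mass × acceleration).
  So N⁻¹ = kg⁻¹·m⁻¹·s².
  J = N·m (work = force × distance),
      = kg·m²·s⁻².
  So J⁻¹ = kg⁻¹·m⁻²·s².
  W = J/s (power = energy per time),
      = kg·m²·s⁻³.
  So W² = kg²·m⁴·s⁻⁶.
  Bq = 1/s = s⁻¹ (activity is decays per second).
  T = Wb/m² (flux density = flux per area),
      = kg·s⁻²·A⁻¹.
  So T⁻¹ = kg⁻¹·s²·A.
  Combining: N⁻¹·J⁻¹·s·W²·Bq·T⁻¹ = (kg⁻¹·m⁻¹·s²) · (kg⁻¹·m⁻²·s²) · s · (kg²·m⁴·s⁻⁶) · s⁻¹ · (kg⁻¹·s²·A) = kg⁻¹·m·A.
Left is m·s⁻²; right is kg⁻¹·m·A — different.

No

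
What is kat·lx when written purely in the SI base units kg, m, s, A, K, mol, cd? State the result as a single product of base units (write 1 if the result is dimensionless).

m⁻²·s⁻¹·mol·cd

kat = mol/s = s⁻¹·mol (catalytic activity).
lx = lm/m² (illuminance = luminous flux per area),
    = m⁻²·cd.
Combining: kat·lx = (s⁻¹·mol) · (m⁻²·cd) = m⁻²·s⁻¹·mol·cd.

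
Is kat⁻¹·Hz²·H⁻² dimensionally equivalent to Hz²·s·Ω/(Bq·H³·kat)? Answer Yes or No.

No

Left side:
  kat = mol/s = s⁻¹·mol (catalytic activity).
  So kat⁻¹ = s·mol⁻¹.
  Hz = 1/s = s⁻¹ (frequency is cycles per second).
  So Hz² = s⁻².
  H = Wb/A (inductance = flux per current),
      = kg·m²·s⁻²·A⁻².
  So H⁻² = kg⁻²·m⁻⁴·s⁴·A⁴.
  Combining: kat⁻¹·Hz²·H⁻² = (s·mol⁻¹) · s⁻² · (kg⁻²·m⁻⁴·s⁴·A⁴) = kg⁻²·m⁻⁴·s³·A⁴·mol⁻¹.
Right side:
  Hz = 1/s = s⁻¹ (frequency is cycles per second).
  So Hz² = s⁻².
  Bq = 1/s = s⁻¹ (activity is decays per second).
  So Bq⁻¹ = s.
  H = Wb/A (inductance = flux per current),
      = kg·m²·s⁻²·A⁻².
  So H⁻³ = kg⁻³·m⁻⁶·s⁶·A⁶.
  Ω = V/A (resistance = voltage per current),
      = kg·m²·s⁻³·A⁻².
  kat = mol/s = s⁻¹·mol (catalytic activity).
  So kat⁻¹ = s·mol⁻¹.
  Combining: Hz²·Bq⁻¹·s·H⁻³·Ω·kat⁻¹ = s⁻² · s · s · (kg⁻³·m⁻⁶·s⁶·A⁶) · (kg·m²·s⁻³·A⁻²) · (s·mol⁻¹) = kg⁻²·m⁻⁴·s⁴·A⁴·mol⁻¹.
Left is kg⁻²·m⁻⁴·s³·A⁴·mol⁻¹; right is kg⁻²·m⁻⁴·s⁴·A⁴·mol⁻¹ — different.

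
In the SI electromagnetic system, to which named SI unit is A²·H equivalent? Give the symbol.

J

H = Wb/A (inductance = flux per current),
    = kg·m²·s⁻²·A⁻².
Combining: A²·H = A² · (kg·m²·s⁻²·A⁻²) = kg·m²·s⁻².
kg·m²·s⁻² is the base-SI form of the joule.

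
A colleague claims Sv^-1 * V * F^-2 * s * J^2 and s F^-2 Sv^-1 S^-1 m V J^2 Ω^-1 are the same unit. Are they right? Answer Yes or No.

No

Left side:
  Sv = m²·s⁻².
  So Sv⁻¹ = m⁻²·s².
  V = kg·m²·s⁻³·A⁻¹.
  F = kg⁻¹·m⁻²·s⁴·A².
  So F⁻² = kg²·m⁴·s⁻⁸·A⁻⁴.
  J = kg·m²·s⁻².
  So J² = kg²·m⁴·s⁻⁴.
  Combining: Sv⁻¹·V·F⁻²·s·J² = (m⁻²·s²) · (kg·m²·s⁻³·A⁻¹) · (kg²·m⁴·s⁻⁸·A⁻⁴) · s · (kg²·m⁴·s⁻⁴) = kg⁵·m⁸·s⁻¹²·A⁻⁵.
Right side:
  F = C/V (capacitance = charge per voltage),
      = A·s/(kg·m²·s⁻³·A⁻¹) (substituting C and V),
      = kg⁻¹·m⁻²·s⁴·A².
  So F⁻² = kg²·m⁴·s⁻⁸·A⁻⁴.
  Sv = J/kg (equivalent dose = energy per mass),
      = m²·s⁻².
  So Sv⁻¹ = m⁻²·s².
  S = 1/Ω (conductance is reciprocal resistance),
      = kg⁻¹·m⁻²·s³·A².
  So S⁻¹ = kg·m²·s⁻³·A⁻².
  V = W/A (potential = power per current),
      = kg·m²·s⁻³·A⁻¹.
  J = N·m (work = force × distance),
      = kg·m²·s⁻².
  So J² = kg²·m⁴·s⁻⁴.
  Ω = V/A (resistance = voltage per current),
      = kg·m²·s⁻³·A⁻².
  So Ω⁻¹ = kg⁻¹·m⁻²·s³·A².
  Combining: s·F⁻²·Sv⁻¹·S⁻¹·m·V·J²·Ω⁻¹ = s · (kg²·m⁴·s⁻⁸·A⁻⁴) · (m⁻²·s²) · (kg·m²·s⁻³·A⁻²) · m · (kg·m²·s⁻³·A⁻¹) · (kg²·m⁴·s⁻⁴) · (kg⁻¹·m⁻²·s³·A²) = kg⁵·m⁹·s⁻¹²·A⁻⁵.
Left is kg⁵·m⁸·s⁻¹²·A⁻⁵; right is kg⁵·m⁹·s⁻¹²·A⁻⁵ — different.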